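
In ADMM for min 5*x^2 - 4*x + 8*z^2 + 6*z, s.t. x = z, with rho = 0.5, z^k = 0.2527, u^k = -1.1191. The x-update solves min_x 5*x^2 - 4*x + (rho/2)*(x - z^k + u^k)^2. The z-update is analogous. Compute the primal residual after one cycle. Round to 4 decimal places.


ADMM iteration with rho = 0.5, z^k = 0.2527, u^k = -1.1191
Step 1: x-update.
Minimize 5*x^2 - 4*x + (0.5/2)*(x - 0.2527 - 1.1191)^2
FOC: (2*5 + 0.5)*x = 4 + 0.5*(0.2527 + 1.1191)
x^{k+1} = 0.4463
Step 2: z-update.
Minimize 8*z^2 + 6*z + (0.5/2)*(0.4463 - z - 1.1191)^2
FOC: (2*8 + 0.5)*z = -6 + 0.5*(0.4463 - 1.1191)
z^{k+1} = -0.384
Step 3: u-update.
u^{k+1} = -1.1191 + 0.4463 + 0.384 = -0.2888
Step 4: Primal residual = |0.4463 + 0.384| = 0.8303


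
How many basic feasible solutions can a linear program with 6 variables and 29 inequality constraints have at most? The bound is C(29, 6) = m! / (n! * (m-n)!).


Each vertex corresponds to some choice of n active constraints out of m, so the number of vertices is at most C(m, n) = m! / (n!(m-n)!).
m = 29, n = 6
Numerator: 29 * 28 * 27 * 26 * 25 * 24
Denominator: 6! = 720
C(29, 6) = 475020


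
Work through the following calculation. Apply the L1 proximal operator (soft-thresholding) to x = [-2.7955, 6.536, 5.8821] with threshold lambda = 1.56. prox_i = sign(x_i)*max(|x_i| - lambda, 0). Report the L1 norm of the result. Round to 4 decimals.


Soft-thresholding with lambda = 1.56:
prox(-2.7955) = sign(-2.7955)*max(|-2.7955| - 1.56, 0) = -1.2355
prox(6.536) = sign(6.536)*max(|6.536| - 1.56, 0) = 4.976
prox(5.8821) = sign(5.8821)*max(|5.8821| - 1.56, 0) = 4.3221
prox(x) = [-1.2355, 4.976, 4.3221]
||prox(x)||_1 = 1.2355 + 4.976 + 4.3221 = 10.5336


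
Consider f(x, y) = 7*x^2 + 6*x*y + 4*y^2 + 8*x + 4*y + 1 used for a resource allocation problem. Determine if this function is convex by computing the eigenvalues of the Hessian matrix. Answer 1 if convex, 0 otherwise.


The Hessian of f(x,y) = 7*x^2 + 6*x*y + 4*y^2 + 8*x + 4*y + 1 is:
H = [[14, 6], [6, 8]]
Trace = 14 + 8 = 22
Determinant = 14*8 - (6)^2 = 76
Discriminant = (22)^2 - 4*76 = 180.0
Eigenvalues: lambda_1 = 4.2918, lambda_2 = 17.7082
The function is convex.

1


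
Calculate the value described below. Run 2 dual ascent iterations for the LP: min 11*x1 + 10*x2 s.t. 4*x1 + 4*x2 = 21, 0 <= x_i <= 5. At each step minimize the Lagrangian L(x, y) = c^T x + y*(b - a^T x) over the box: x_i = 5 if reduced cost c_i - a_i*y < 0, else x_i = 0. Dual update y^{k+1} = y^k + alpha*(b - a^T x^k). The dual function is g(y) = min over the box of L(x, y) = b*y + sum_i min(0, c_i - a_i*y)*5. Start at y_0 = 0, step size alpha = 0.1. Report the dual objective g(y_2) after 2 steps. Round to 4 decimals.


Dual ascent for LP: min 11*x1 + 10*x2, 4*x1 + 4*x2 = 21, 0 <= x_i <= 5
Step 1: y^k = 0.0, reduced costs: (11.0, 10.0)
  x^k = (0.0, 0.0), subgradient = b - a^T x = 21.0
  y^{k+1} = 0.0 + 0.1*21.0 = 2.1
Step 2: y^k = 2.1, reduced costs: (2.6, 1.6)
  x^k = (0.0, 0.0), subgradient = b - a^T x = 21.0
  y^{k+1} = 2.1 + 0.1*21.0 = 4.2
Dual objective at y_2 = 4.2: reduced costs (-5.8, -6.8), box minimizer x = (5.0, 5.0)
g(y_2) = b*y + (c1 - a1*y)*x1 + (c2 - a2*y)*x2 = 21*4.2 + (-5.8)*5.0 + (-6.8)*5.0 = 88.2 - 29.0 - 34.0 = 25.2


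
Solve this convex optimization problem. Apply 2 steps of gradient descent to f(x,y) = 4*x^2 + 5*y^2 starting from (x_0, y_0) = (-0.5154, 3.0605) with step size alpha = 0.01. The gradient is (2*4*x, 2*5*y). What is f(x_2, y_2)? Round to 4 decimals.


Gradient descent on f(x,y) = 4*x^2 + 5*y^2.
Starting point: (-0.5154, 3.0605), alpha = 0.01
Step 1: grad_x = 2*4*-0.5154 = -4.1232, grad_y = 2*5*3.0605 = 30.605
  x_1 = -0.5154 - 0.01*-4.1232 = -0.4742
  y_1 = 3.0605 - 0.01*30.605 = 2.7545
Step 2: grad_x = 2*4*-0.4742 = -3.7933, grad_y = 2*5*2.7545 = 27.5445
  x_2 = -0.4742 - 0.01*-3.7933 = -0.4362
  y_2 = 2.7545 - 0.01*27.5445 = 2.479
f(-0.4362, 2.479) = 4*(-0.4362)^2 + 5*2.479^2 = 31.4885


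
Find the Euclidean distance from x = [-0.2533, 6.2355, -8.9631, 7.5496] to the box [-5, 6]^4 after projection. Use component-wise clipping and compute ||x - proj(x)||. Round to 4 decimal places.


Project each component onto [-5, 6].
clip(-0.2533) = -0.2533, clip(6.2355) = 6.0, clip(-8.9631) = -5.0, clip(7.5496) = 6.0
Projection = [-0.2533, 6.0, -5.0, 6.0]
Squared diffs: [0.0, 0.0555, 15.7062, 2.4013]
Distance = sqrt(18.163) = 4.2618


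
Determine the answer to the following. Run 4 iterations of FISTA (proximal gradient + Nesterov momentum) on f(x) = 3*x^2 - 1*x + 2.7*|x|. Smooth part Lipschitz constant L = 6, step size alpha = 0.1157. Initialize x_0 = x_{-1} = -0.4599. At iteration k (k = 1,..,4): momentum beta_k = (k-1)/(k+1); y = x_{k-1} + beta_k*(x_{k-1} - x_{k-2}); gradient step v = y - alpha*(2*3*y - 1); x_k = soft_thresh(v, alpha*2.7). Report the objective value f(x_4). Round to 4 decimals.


FISTA on f(x) = 3*x^2 - 1*x + 2.7*|x|
L = 6, alpha = 0.1157
Iteration 1: beta = 0.0, y = -0.4599 + 0.0*(-0.4599 + 0.4599) = -0.4599
  grad(y) = -3.7594, v = y - alpha*grad = -0.0249
  prox(v) = soft_thresh(-0.0249, 0.3124) = 0.0
Iteration 2: beta = 0.3333, y = 0.0 + 0.3333*(0.0 + 0.4599) = 0.1533
  grad(y) = -0.0802, v = y - alpha*grad = 0.1626
  prox(v) = soft_thresh(0.1626, 0.3124) = 0.0
Iteration 3: beta = 0.5, y = 0.0 + 0.5*(0.0 - 0.0) = 0.0
  grad(y) = -1.0, v = y - alpha*grad = 0.1157
  prox(v) = soft_thresh(0.1157, 0.3124) = 0.0
Iteration 4: beta = 0.6, y = 0.0 + 0.6*(0.0 - 0.0) = 0.0
  grad(y) = -1.0, v = y - alpha*grad = 0.1157
  prox(v) = soft_thresh(0.1157, 0.3124) = 0.0
f(x_4) = 3*0.0^2 - 1*0.0 + 2.7*|0.0| = 0.0


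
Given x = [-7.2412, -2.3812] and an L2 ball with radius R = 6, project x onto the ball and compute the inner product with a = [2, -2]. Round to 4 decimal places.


Step 1: Compute ||x|| (intermediates to 6 decimals).
||x|| = sqrt((-7.2412)^2 + (-2.3812)^2) = 7.62267
Step 2: Project.
Since ||x|| > R, scale = R/||x|| = 6/7.62267 = 0.787126, proj(x) = scale * x
proj(x) = [-5.699737, -1.874304]
Step 3: Dot product.
a^T * proj(x) = 2*(-5.699737) - 2*(-1.874304) = -7.6509


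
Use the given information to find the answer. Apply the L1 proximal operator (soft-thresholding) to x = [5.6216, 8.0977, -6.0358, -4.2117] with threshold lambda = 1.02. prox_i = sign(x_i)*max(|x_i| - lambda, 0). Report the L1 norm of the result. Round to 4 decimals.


Soft-thresholding with lambda = 1.02:
prox(5.6216) = sign(5.6216)*max(|5.6216| - 1.02, 0) = 4.6016
prox(8.0977) = sign(8.0977)*max(|8.0977| - 1.02, 0) = 7.0777
prox(-6.0358) = sign(-6.0358)*max(|-6.0358| - 1.02, 0) = -5.0158
prox(-4.2117) = sign(-4.2117)*max(|-4.2117| - 1.02, 0) = -3.1917
prox(x) = [4.6016, 7.0777, -5.0158, -3.1917]
||prox(x)||_1 = 4.6016 + 7.0777 + 5.0158 + 3.1917 = 19.8868


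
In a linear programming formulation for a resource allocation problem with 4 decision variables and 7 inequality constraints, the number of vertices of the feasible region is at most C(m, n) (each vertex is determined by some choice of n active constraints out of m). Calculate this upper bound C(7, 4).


Each vertex corresponds to some choice of n active constraints out of m, so the number of vertices is at most C(m, n) = m! / (n!(m-n)!).
m = 7, n = 4
Numerator: 7 * 6 * 5 * 4
Denominator: 4! = 24
C(7, 4) = 35


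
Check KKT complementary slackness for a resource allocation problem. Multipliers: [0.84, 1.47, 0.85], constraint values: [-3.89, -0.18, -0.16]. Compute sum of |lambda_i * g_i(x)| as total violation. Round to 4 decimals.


KKT complementary slackness check:
lambda_1 * g_1 = 0.84 * -3.89 = -3.2676
lambda_2 * g_2 = 1.47 * -0.18 = -0.2646
lambda_3 * g_3 = 0.85 * -0.16 = -0.136
Total violation = 3.2676 + 0.2646 + 0.136 = 3.6682


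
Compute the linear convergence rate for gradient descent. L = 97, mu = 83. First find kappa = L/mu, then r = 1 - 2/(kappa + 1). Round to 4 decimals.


Step 1: Compute the condition number.
kappa = L/mu = 97/83 = 1.1687
Step 2: Compute the convergence rate.
r = 1 - 2/(kappa + 1) = 1 - 2*mu/(L + mu) = (L - mu)/(L + mu) = 14/180 = 0.0778


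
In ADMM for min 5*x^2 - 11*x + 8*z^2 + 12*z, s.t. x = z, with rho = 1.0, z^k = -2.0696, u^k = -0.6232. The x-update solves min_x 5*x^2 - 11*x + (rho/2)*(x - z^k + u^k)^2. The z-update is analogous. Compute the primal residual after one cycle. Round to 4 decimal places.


ADMM iteration with rho = 1.0, z^k = -2.0696, u^k = -0.6232
Step 1: x-update.
Minimize 5*x^2 - 11*x + (1.0/2)*(x + 2.0696 - 0.6232)^2
FOC: (2*5 + 1.0)*x = 11 + 1.0*(-2.0696 + 0.6232)
x^{k+1} = 0.8685
Step 2: z-update.
Minimize 8*z^2 + 12*z + (1.0/2)*(0.8685 - z - 0.6232)^2
FOC: (2*8 + 1.0)*z = -12 + 1.0*(0.8685 - 0.6232)
z^{k+1} = -0.6915
Step 3: u-update.
u^{k+1} = -0.6232 + 0.8685 + 0.6915 = 0.9368
Step 4: Primal residual = |0.8685 + 0.6915| = 1.56


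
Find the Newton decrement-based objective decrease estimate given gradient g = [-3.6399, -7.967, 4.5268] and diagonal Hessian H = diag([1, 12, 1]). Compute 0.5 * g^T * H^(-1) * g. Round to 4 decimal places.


Step 1: H is diagonal, so H^(-1) * g = [-3.6399, -0.6639, 4.5268].
Step 2: g^T H^(-1) g = sum_i g_i^2 / H_ii
  = (-3.6399)^2/1 + (-7.967)^2/12 + (4.5268)^2/1
  = 13.2489 + 5.2894 + 20.4919 = 39.0302
Step 3: Objective decrease = 0.5 * g^T H^(-1) g = 19.5151


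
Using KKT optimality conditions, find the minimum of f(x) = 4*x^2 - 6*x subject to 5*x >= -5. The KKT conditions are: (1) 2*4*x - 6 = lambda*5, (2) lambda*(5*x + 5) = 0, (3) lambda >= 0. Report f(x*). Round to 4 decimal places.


Step 1: Try lambda = 0 (constraint inactive).
Stationarity: 2*4*x - 6 = 0
x* = 6/(2*4) = 0.75
Check constraint: 5*0.75 = 3.75 >= -5 -- satisfied.
Step 2: Compute optimal value.
f(x*) = 4*0.75^2 - 6*0.75 = -2.25


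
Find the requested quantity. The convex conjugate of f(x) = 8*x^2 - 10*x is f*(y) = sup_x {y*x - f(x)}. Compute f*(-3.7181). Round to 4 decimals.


f*(y) = sup_x {y*x - a*x^2 - b*x} = sup_x {(y-b)*x - a*x^2}
FOC: (y - b) - 2a*x = 0 => x* = (y - b)/(2a)
x* = (-3.7181 + 10)/(2*8) = 0.3926
f*(-3.7181) = (y-b)^2/(4a) = (-3.7181 + 10)^2/(4*8)
= 39.4623/32 = 1.2332


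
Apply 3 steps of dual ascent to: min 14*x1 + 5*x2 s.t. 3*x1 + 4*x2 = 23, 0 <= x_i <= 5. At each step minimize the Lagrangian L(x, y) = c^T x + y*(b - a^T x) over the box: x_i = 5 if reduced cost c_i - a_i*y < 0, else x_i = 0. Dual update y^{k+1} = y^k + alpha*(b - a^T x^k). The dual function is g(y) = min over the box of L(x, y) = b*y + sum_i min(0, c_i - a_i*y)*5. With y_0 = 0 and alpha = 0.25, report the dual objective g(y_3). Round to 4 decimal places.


Dual ascent for LP: min 14*x1 + 5*x2, 3*x1 + 4*x2 = 23, 0 <= x_i <= 5
Step 1: y^k = 0.0, reduced costs: (14.0, 5.0)
  x^k = (0.0, 0.0), subgradient = b - a^T x = 23.0
  y^{k+1} = 0.0 + 0.25*23.0 = 5.75
Step 2: y^k = 5.75, reduced costs: (-3.25, -18.0)
  x^k = (5.0, 5.0), subgradient = b - a^T x = -12.0
  y^{k+1} = 5.75 + 0.25*-12.0 = 2.75
Step 3: y^k = 2.75, reduced costs: (5.75, -6.0)
  x^k = (0.0, 5.0), subgradient = b - a^T x = 3.0
  y^{k+1} = 2.75 + 0.25*3.0 = 3.5
Dual objective at y_3 = 3.5: reduced costs (3.5, -9.0), box minimizer x = (0.0, 5.0)
g(y_3) = b*y + (c1 - a1*y)*x1 + (c2 - a2*y)*x2 = 23*3.5 + 3.5*0.0 + (-9.0)*5.0 = 80.5 + 0.0 - 45.0 = 35.5


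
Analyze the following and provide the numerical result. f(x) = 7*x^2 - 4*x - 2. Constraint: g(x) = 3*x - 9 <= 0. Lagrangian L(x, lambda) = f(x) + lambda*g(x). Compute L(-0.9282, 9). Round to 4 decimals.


Step 1: Evaluate f(x).
f(-0.9282) = 7*(-0.9282)^2 - 4*(-0.9282) - 2 = 7.7437
Step 2: Evaluate g(x).
g(-0.9282) = 3*-0.9282 - 9 = -11.7846
Step 3: Compute Lagrangian.
L = 7.7437 + 9*-11.7846 = -98.3177


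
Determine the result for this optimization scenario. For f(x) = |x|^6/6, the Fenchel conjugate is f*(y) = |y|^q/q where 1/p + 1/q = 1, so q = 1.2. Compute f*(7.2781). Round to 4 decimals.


The conjugate exponent q satisfies 1/p + 1/q = 1.
p = 6, so q = 6/(6 - 1) = 1.2
|y|^q = 7.2781^1.2 = 10.8248
f*(7.2781) = 10.8248 / 1.2 = 9.0207


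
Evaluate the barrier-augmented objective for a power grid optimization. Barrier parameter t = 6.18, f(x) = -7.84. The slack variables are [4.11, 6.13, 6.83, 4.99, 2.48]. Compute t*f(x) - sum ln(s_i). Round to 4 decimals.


Step 1: Compute log-barrier.
ln values: [1.4134, 1.8132, 1.9213, 1.6074, 0.9083]
phi = -(1.4134 + 1.8132 + 1.9213 + 1.6074 + 0.9083) = -7.6636
Step 2: Compute augmented objective.
t*f(x) = 6.18*-7.84 = -48.4512
Total = -48.4512 - 7.6636 = -56.1148


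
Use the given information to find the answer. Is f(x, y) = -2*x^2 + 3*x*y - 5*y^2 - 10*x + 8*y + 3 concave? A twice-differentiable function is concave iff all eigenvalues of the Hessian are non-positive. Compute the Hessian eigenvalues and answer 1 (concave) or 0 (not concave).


The Hessian of f(x,y) = -2*x^2 + 3*x*y - 5*y^2 - 10*x + 8*y + 3 is:
H = [[-4, 3], [3, -10]]
Trace = -4 - 10 = -14
Determinant = -4*-10 - (3)^2 = 31
Discriminant = (-14)^2 - 4*31 = 72.0
Eigenvalues: lambda_1 = -11.2426, lambda_2 = -2.7574
The function is concave.

1


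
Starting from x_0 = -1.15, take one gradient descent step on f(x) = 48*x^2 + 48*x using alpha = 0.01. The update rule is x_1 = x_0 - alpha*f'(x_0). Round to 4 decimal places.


We compute the gradient at x_0 and apply the update.
f'(x) = 96*x + 48
f'(-1.15) = 96*-1.15 + 48 = -62.4
x_1 = -1.15 - 0.01*-62.4 = -0.526


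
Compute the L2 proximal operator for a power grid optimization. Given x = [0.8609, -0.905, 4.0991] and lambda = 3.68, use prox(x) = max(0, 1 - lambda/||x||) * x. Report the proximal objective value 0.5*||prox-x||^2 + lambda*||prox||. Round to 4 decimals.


Step 1: Compute ||x||.
||x|| = 4.2852
Step 2: Compute scaling factor.
scale = max(0, 1 - 3.68/4.2852) = 0.1412
Step 3: prox(x) = [0.1216, -0.1278, 0.5789]
||prox(x)|| = 0.6052
Step 4: Proximal objective.
0.5*||prox-x||^2 = 6.7712
lambda*||prox|| = 2.2271
Total = 8.9983


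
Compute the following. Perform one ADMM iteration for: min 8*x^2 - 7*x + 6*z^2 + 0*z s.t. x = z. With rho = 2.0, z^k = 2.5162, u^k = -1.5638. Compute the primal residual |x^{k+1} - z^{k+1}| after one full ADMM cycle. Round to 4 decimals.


ADMM iteration with rho = 2.0, z^k = 2.5162, u^k = -1.5638
Step 1: x-update.
Minimize 8*x^2 - 7*x + (2.0/2)*(x - 2.5162 - 1.5638)^2
FOC: (2*8 + 2.0)*x = 7 + 2.0*(2.5162 + 1.5638)
x^{k+1} = 0.8422
Step 2: z-update.
Minimize 6*z^2 + 0*z + (2.0/2)*(0.8422 - z - 1.5638)^2
FOC: (2*6 + 2.0)*z = 0 + 2.0*(0.8422 - 1.5638)
z^{k+1} = -0.1031
Step 3: u-update.
u^{k+1} = -1.5638 + 0.8422 + 0.1031 = -0.6185
Step 4: Primal residual = |0.8422 + 0.1031| = 0.9453


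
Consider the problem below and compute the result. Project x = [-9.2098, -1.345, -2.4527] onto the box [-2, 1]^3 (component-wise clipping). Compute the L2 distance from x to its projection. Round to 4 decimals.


Project each component onto [-2, 1].
clip(-9.2098) = -2.0, clip(-1.345) = -1.345, clip(-2.4527) = -2.0
Projection = [-2.0, -1.345, -2.0]
Squared diffs: [51.9812, 0.0, 0.2049]
Distance = sqrt(52.1861) = 7.224


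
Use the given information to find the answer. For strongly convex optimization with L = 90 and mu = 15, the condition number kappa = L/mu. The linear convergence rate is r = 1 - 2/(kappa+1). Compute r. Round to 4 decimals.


Step 1: Compute the condition number.
kappa = L/mu = 90/15 = 6.0
Step 2: Compute the convergence rate.
r = 1 - 2/(kappa + 1) = 1 - 2*mu/(L + mu) = (L - mu)/(L + mu) = 75/105 = 0.7143


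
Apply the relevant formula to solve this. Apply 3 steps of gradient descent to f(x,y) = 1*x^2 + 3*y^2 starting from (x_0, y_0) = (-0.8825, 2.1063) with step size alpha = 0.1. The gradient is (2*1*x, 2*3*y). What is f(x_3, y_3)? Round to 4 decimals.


Gradient descent on f(x,y) = 1*x^2 + 3*y^2.
Starting point: (-0.8825, 2.1063), alpha = 0.1
Step 1: grad_x = 2*1*-0.8825 = -1.765, grad_y = 2*3*2.1063 = 12.6378
  x_1 = -0.8825 - 0.1*-1.765 = -0.706
  y_1 = 2.1063 - 0.1*12.6378 = 0.8425
Step 2: grad_x = 2*1*-0.706 = -1.412, grad_y = 2*3*0.8425 = 5.0551
  x_2 = -0.706 - 0.1*-1.412 = -0.5648
  y_2 = 0.8425 - 0.1*5.0551 = 0.337
Step 3: grad_x = 2*1*-0.5648 = -1.1296, grad_y = 2*3*0.337 = 2.022
  x_3 = -0.5648 - 0.1*-1.1296 = -0.4518
  y_3 = 0.337 - 0.1*2.022 = 0.1348
f(-0.4518, 0.1348) = 1*(-0.4518)^2 + 3*0.1348^2 = 0.2587


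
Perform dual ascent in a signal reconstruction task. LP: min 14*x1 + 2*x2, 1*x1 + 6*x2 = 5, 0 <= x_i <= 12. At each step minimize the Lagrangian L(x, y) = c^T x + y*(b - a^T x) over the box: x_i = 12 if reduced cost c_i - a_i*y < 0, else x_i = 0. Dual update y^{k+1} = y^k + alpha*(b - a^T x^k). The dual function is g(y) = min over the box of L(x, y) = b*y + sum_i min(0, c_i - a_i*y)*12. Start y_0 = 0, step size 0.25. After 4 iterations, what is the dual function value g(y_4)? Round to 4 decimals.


Dual ascent for LP: min 14*x1 + 2*x2, 1*x1 + 6*x2 = 5, 0 <= x_i <= 12
Step 1: y^k = 0.0, reduced costs: (14.0, 2.0)
  x^k = (0.0, 0.0), subgradient = b - a^T x = 5.0
  y^{k+1} = 0.0 + 0.25*5.0 = 1.25
Step 2: y^k = 1.25, reduced costs: (12.75, -5.5)
  x^k = (0.0, 12.0), subgradient = b - a^T x = -67.0
  y^{k+1} = 1.25 + 0.25*-67.0 = -15.5
Step 3: y^k = -15.5, reduced costs: (29.5, 95.0)
  x^k = (0.0, 0.0), subgradient = b - a^T x = 5.0
  y^{k+1} = -15.5 + 0.25*5.0 = -14.25
Step 4: y^k = -14.25, reduced costs: (28.25, 87.5)
  x^k = (0.0, 0.0), subgradient = b - a^T x = 5.0
  y^{k+1} = -14.25 + 0.25*5.0 = -13.0
Dual objective at y_4 = -13.0: reduced costs (27.0, 80.0), box minimizer x = (0.0, 0.0)
g(y_4) = b*y + (c1 - a1*y)*x1 + (c2 - a2*y)*x2 = 5*(-13.0) + 27.0*0.0 + 80.0*0.0 = -65.0 + 0.0 + 0.0 = -65.0


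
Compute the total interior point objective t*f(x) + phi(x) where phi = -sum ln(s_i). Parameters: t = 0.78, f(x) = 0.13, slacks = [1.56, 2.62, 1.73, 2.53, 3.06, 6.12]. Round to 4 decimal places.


Step 1: Compute log-barrier.
ln values: [0.4447, 0.9632, 0.5481, 0.9282, 1.1184, 1.8116]
phi = -(0.4447 + 0.9632 + 0.5481 + 0.9282 + 1.1184 + 1.8116) = -5.8142
Step 2: Compute augmented objective.
t*f(x) = 0.78*0.13 = 0.1014
Total = 0.1014 - 5.8142 = -5.7128


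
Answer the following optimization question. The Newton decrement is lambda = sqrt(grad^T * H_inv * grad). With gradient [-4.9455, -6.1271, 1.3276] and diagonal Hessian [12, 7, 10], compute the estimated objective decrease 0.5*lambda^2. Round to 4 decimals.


Step 1: H is diagonal, so H^(-1) * g = [-0.4121, -0.8753, 0.1328].
Step 2: g^T H^(-1) g = sum_i g_i^2 / H_ii
  = (-4.9455)^2/12 + (-6.1271)^2/7 + (1.3276)^2/10
  = 2.0382 + 5.3631 + 0.1763 = 7.5775
Step 3: Objective decrease = 0.5 * g^T H^(-1) g = 3.7887


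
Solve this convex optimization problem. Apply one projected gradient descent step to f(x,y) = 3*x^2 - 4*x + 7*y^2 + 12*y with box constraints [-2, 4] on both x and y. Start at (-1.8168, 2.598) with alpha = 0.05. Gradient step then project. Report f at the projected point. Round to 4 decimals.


Step 1: Compute gradient at (-1.8168, 2.598).
grad_x = 2*3*-1.8168 - 4 = -14.9008
grad_y = 2*7*2.598 + 12 = 48.372
Step 2: Gradient step.
x_raw = -1.8168 - 0.05*-14.9008 = -1.0718
y_raw = 2.598 - 0.05*48.372 = 0.1794
Step 3: Project onto [-2, 4].
x_proj = clip(-1.0718) = -1.0718
y_proj = clip(0.1794) = 0.1794
Step 4: Evaluate f.
f(-1.0718, 0.1794) = 10.1111


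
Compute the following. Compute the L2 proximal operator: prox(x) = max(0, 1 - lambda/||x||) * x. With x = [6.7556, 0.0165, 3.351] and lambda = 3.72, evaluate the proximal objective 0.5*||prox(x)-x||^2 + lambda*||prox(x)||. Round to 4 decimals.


Step 1: Compute ||x||.
||x|| = 7.5411
Step 2: Compute scaling factor.
scale = max(0, 1 - 3.72/7.5411) = 0.5067
Step 3: prox(x) = [3.4231, 0.0084, 1.698]
||prox(x)|| = 3.8211
Step 4: Proximal objective.
0.5*||prox-x||^2 = 6.9192
lambda*||prox|| = 14.2145
Total = 21.1335


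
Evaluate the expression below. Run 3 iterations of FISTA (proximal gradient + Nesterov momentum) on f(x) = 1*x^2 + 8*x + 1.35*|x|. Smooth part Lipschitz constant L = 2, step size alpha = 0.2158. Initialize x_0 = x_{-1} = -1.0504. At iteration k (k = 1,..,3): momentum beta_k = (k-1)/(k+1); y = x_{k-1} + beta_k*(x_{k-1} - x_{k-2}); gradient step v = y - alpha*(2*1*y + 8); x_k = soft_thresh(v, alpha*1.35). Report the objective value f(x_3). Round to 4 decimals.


FISTA on f(x) = 1*x^2 + 8*x + 1.35*|x|
L = 2, alpha = 0.2158
Iteration 1: beta = 0.0, y = -1.0504 + 0.0*(-1.0504 + 1.0504) = -1.0504
  grad(y) = 5.8992, v = y - alpha*grad = -2.3234
  prox(v) = soft_thresh(-2.3234, 0.2913) = -2.0321
Iteration 2: beta = 0.3333, y = -2.0321 + 0.3333*(-2.0321 + 1.0504) = -2.3594
  grad(y) = 3.2813, v = y - alpha*grad = -3.0675
  prox(v) = soft_thresh(-3.0675, 0.2913) = -2.7761
Iteration 3: beta = 0.5, y = -2.7761 + 0.5*(-2.7761 + 2.0321) = -3.1481
  grad(y) = 1.7037, v = y - alpha*grad = -3.5158
  prox(v) = soft_thresh(-3.5158, 0.2913) = -3.2245
f(x_3) = 1*(-3.2245)^2 + 8*(-3.2245) + 1.35*|-3.2245| = -11.0455


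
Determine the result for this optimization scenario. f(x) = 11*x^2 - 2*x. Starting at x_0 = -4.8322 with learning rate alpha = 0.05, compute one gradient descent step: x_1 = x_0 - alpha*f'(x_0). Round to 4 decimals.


We compute the gradient at x_0 and apply the update.
f'(x) = 22*x - 2
f'(-4.8322) = 22*-4.8322 - 2 = -108.3084
x_1 = -4.8322 - 0.05*-108.3084 = 0.5832


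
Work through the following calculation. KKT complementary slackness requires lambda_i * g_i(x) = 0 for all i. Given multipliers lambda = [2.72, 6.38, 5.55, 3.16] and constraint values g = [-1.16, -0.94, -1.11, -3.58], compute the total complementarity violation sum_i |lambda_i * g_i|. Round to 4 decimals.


KKT complementary slackness check:
lambda_1 * g_1 = 2.72 * -1.16 = -3.1552
lambda_2 * g_2 = 6.38 * -0.94 = -5.9972
lambda_3 * g_3 = 5.55 * -1.11 = -6.1605
lambda_4 * g_4 = 3.16 * -3.58 = -11.3128
Total violation = 3.1552 + 5.9972 + 6.1605 + 11.3128 = 26.6257


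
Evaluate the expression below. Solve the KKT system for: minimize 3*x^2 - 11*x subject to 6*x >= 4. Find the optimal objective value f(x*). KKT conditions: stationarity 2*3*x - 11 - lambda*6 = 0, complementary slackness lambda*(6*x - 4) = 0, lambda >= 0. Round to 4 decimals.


Step 1: Try lambda = 0 (constraint inactive).
Stationarity: 2*3*x - 11 = 0
x* = 11/(2*3) = 11/6 = 1.8333 (rounded; the exact value 11/6 is used below)
Check constraint: 6*1.8333 = 10.9998 >= 4 -- satisfied.
Step 2: Compute optimal value.
f(x*) = 3*(11/6)^2 - 11*(11/6) = -10.0833


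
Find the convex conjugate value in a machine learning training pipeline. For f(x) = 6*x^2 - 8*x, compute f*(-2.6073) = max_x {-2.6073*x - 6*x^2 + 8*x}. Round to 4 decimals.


f*(y) = sup_x {y*x - a*x^2 - b*x} = sup_x {(y-b)*x - a*x^2}
FOC: (y - b) - 2a*x = 0 => x* = (y - b)/(2a)
x* = (-2.6073 + 8)/(2*6) = 0.4494
f*(-2.6073) = (y-b)^2/(4a) = (-2.6073 + 8)^2/(4*6)
= 29.0812/24 = 1.2117


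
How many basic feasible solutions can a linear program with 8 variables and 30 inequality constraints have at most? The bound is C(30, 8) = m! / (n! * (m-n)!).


Each vertex corresponds to some choice of n active constraints out of m, so the number of vertices is at most C(m, n) = m! / (n!(m-n)!).
m = 30, n = 8
Numerator: 30 * 29 * 28 * 27 * 26 * 25 * 24 * 23
Denominator: 8! = 40320
C(30, 8) = 5852925


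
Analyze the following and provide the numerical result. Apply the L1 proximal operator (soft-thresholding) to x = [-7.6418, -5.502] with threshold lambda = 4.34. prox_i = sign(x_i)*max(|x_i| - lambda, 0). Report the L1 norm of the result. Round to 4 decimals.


Soft-thresholding with lambda = 4.34:
prox(-7.6418) = sign(-7.6418)*max(|-7.6418| - 4.34, 0) = -3.3018
prox(-5.502) = sign(-5.502)*max(|-5.502| - 4.34, 0) = -1.162
prox(x) = [-3.3018, -1.162]
||prox(x)||_1 = 3.3018 + 1.162 = 4.4638


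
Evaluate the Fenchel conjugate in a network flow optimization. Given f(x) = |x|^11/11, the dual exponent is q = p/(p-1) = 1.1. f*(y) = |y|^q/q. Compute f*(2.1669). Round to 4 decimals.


The conjugate exponent q satisfies 1/p + 1/q = 1.
p = 11, so q = 11/(11 - 1) = 1.1
|y|^q = 2.1669^1.1 = 2.3411
f*(2.1669) = 2.3411 / 1.1 = 2.1283


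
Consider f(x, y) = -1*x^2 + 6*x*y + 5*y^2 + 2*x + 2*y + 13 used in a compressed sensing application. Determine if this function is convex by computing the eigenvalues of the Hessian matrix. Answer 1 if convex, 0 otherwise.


The Hessian of f(x,y) = -1*x^2 + 6*x*y + 5*y^2 + 2*x + 2*y + 13 is:
H = [[-2, 6], [6, 10]]
Trace = -2 + 10 = 8
Determinant = -2*10 - (6)^2 = -56
Discriminant = (8)^2 - 4*-56 = 288.0
Eigenvalues: lambda_1 = -4.4853, lambda_2 = 12.4853
The function is not convex.

0


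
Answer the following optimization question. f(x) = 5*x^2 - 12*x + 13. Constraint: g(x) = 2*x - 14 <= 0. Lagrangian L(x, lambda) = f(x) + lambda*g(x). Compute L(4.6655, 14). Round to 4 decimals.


Step 1: Evaluate f(x).
f(4.6655) = 5*4.6655^2 - 12*4.6655 + 13 = 65.8485
Step 2: Evaluate g(x).
g(4.6655) = 2*4.6655 - 14 = -4.669
Step 3: Compute Lagrangian.
L = 65.8485 + 14*-4.669 = 0.4825


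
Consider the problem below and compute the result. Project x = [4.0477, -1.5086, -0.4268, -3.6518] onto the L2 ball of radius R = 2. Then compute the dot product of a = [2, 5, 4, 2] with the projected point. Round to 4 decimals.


Step 1: Compute ||x|| (intermediates to 6 decimals).
||x|| = sqrt(4.0477^2 + (-1.5086)^2 + (-0.4268)^2 + (-3.6518)^2) = 5.672526
Step 2: Project.
Since ||x|| > R, scale = R/||x|| = 2/5.672526 = 0.352577, proj(x) = scale * x
proj(x) = [1.427126, -0.531898, -0.15048, -1.287541]
Step 3: Dot product.
a^T * proj(x) = 2*1.427126 + 5*(-0.531898) + 4*(-0.15048) + 2*(-1.287541) = -2.9822


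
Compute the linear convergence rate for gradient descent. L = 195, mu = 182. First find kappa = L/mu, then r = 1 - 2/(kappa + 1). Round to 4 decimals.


Step 1: Compute the condition number.
kappa = L/mu = 195/182 = 1.0714
Step 2: Compute the convergence rate.
r = 1 - 2/(kappa + 1) = 1 - 2*mu/(L + mu) = (L - mu)/(L + mu) = 13/377 = 0.0345


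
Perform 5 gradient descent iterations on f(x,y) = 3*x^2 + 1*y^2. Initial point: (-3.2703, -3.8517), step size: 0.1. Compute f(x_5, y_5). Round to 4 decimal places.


Gradient descent on f(x,y) = 3*x^2 + 1*y^2.
Starting point: (-3.2703, -3.8517), alpha = 0.1
Step 1: grad_x = 2*3*-3.2703 = -19.6218, grad_y = 2*1*-3.8517 = -7.7034
  x_1 = -3.2703 - 0.1*-19.6218 = -1.3081
  y_1 = -3.8517 - 0.1*-7.7034 = -3.0814
Step 2: grad_x = 2*3*-1.3081 = -7.8487, grad_y = 2*1*-3.0814 = -6.1627
  x_2 = -1.3081 - 0.1*-7.8487 = -0.5232
  y_2 = -3.0814 - 0.1*-6.1627 = -2.4651
Step 3: grad_x = 2*3*-0.5232 = -3.1395, grad_y = 2*1*-2.4651 = -4.9302
  x_3 = -0.5232 - 0.1*-3.1395 = -0.2093
  y_3 = -2.4651 - 0.1*-4.9302 = -1.9721
Step 4: grad_x = 2*3*-0.2093 = -1.2558, grad_y = 2*1*-1.9721 = -3.9441
  x_4 = -0.2093 - 0.1*-1.2558 = -0.0837
  y_4 = -1.9721 - 0.1*-3.9441 = -1.5777
Step 5: grad_x = 2*3*-0.0837 = -0.5023, grad_y = 2*1*-1.5777 = -3.1553
  x_5 = -0.0837 - 0.1*-0.5023 = -0.0335
  y_5 = -1.5777 - 0.1*-3.1553 = -1.2621
f(-0.0335, -1.2621) = 3*(-0.0335)^2 + 1*(-1.2621)^2 = 1.5963


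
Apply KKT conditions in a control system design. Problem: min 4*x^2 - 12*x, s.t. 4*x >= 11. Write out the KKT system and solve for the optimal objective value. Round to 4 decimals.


Step 1: Try lambda = 0 (constraint inactive).
x_unc = 12/(2*4) = 1.5
Check: 4*1.5 = 6.0 < 11 -- violated!
Step 2: Constraint must be active: 4*x = 11
x* = 11/4 = 2.75
lambda = (2*4*2.75 - 12)/4 = 2.5
Step 3: Compute optimal value.
f(x*) = 4*2.75^2 - 12*2.75 = -2.75


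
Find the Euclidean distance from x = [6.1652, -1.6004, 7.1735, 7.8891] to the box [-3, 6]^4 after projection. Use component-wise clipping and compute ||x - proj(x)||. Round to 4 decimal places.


Project each component onto [-3, 6].
clip(6.1652) = 6.0, clip(-1.6004) = -1.6004, clip(7.1735) = 6.0, clip(7.8891) = 6.0
Projection = [6.0, -1.6004, 6.0, 6.0]
Squared diffs: [0.0273, 0.0, 1.3771, 3.5687]
Distance = sqrt(4.9731) = 2.23


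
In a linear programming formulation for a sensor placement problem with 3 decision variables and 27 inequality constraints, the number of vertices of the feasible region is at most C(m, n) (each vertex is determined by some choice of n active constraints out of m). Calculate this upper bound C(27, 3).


Each vertex corresponds to some choice of n active constraints out of m, so the number of vertices is at most C(m, n) = m! / (n!(m-n)!).
m = 27, n = 3
Numerator: 27 * 26 * 25
Denominator: 3! = 6
C(27, 3) = 2925


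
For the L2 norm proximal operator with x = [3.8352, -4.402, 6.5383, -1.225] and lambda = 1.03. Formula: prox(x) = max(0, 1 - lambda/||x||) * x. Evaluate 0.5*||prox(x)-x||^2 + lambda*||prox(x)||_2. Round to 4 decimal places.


Step 1: Compute ||x||.
||x|| = 8.8508
Step 2: Compute scaling factor.
scale = max(0, 1 - 1.03/8.8508) = 0.8836
Step 3: prox(x) = [3.3889, -3.8897, 5.7774, -1.0824]
||prox(x)|| = 7.8208
Step 4: Proximal objective.
0.5*||prox-x||^2 = 0.5305
lambda*||prox|| = 8.0554
Total = 8.5859


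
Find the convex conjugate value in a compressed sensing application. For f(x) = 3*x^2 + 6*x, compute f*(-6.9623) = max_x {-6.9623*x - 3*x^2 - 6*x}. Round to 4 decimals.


f*(y) = sup_x {y*x - a*x^2 - b*x} = sup_x {(y-b)*x - a*x^2}
FOC: (y - b) - 2a*x = 0 => x* = (y - b)/(2a)
x* = (-6.9623 - 6)/(2*3) = -2.1604
f*(-6.9623) = (y-b)^2/(4a) = (-6.9623 - 6)^2/(4*3)
= 168.0212/12 = 14.0018


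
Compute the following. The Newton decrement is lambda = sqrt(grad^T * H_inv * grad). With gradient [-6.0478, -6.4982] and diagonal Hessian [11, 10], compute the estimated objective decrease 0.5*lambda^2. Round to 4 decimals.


Step 1: H is diagonal, so H^(-1) * g = [-0.5498, -0.6498].
Step 2: g^T H^(-1) g = sum_i g_i^2 / H_ii
  = (-6.0478)^2/11 + (-6.4982)^2/10
  = 3.3251 + 4.2227 = 7.5477
Step 3: Objective decrease = 0.5 * g^T H^(-1) g = 3.7739


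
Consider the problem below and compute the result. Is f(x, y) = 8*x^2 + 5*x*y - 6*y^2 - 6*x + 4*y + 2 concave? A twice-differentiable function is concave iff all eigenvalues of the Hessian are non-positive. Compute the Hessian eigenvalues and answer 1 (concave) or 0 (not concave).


The Hessian of f(x,y) = 8*x^2 + 5*x*y - 6*y^2 - 6*x + 4*y + 2 is:
H = [[16, 5], [5, -12]]
Trace = 16 - 12 = 4
Determinant = 16*-12 - (5)^2 = -217
Discriminant = (4)^2 - 4*-217 = 884.0
Eigenvalues: lambda_1 = -12.8661, lambda_2 = 16.8661
The function is not concave.

0


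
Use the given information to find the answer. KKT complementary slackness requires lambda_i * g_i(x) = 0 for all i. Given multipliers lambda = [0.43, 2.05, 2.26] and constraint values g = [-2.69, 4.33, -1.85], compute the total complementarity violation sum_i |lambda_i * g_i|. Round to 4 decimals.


KKT complementary slackness check:
lambda_1 * g_1 = 0.43 * -2.69 = -1.1567
lambda_2 * g_2 = 2.05 * 4.33 = 8.8765
lambda_3 * g_3 = 2.26 * -1.85 = -4.181
Total violation = 1.1567 + 8.8765 + 4.181 = 14.2142


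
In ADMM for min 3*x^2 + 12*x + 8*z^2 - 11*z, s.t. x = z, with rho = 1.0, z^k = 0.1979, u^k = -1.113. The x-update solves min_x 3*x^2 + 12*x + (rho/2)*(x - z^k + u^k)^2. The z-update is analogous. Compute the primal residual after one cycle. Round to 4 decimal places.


ADMM iteration with rho = 1.0, z^k = 0.1979, u^k = -1.113
Step 1: x-update.
Minimize 3*x^2 + 12*x + (1.0/2)*(x - 0.1979 - 1.113)^2
FOC: (2*3 + 1.0)*x = -12 + 1.0*(0.1979 + 1.113)
x^{k+1} = -1.527
Step 2: z-update.
Minimize 8*z^2 - 11*z + (1.0/2)*(-1.527 - z - 1.113)^2
FOC: (2*8 + 1.0)*z = 11 + 1.0*(-1.527 - 1.113)
z^{k+1} = 0.4918
Step 3: u-update.
u^{k+1} = -1.113 - 1.527 - 0.4918 = -3.1318
Step 4: Primal residual = |-1.527 - 0.4918| = 2.0188


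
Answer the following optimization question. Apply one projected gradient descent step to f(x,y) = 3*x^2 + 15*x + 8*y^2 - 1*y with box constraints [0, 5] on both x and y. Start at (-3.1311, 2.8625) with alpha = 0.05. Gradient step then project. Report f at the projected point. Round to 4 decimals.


Step 1: Compute gradient at (-3.1311, 2.8625).
grad_x = 2*3*-3.1311 + 15 = -3.7866
grad_y = 2*8*2.8625 - 1 = 44.8
Step 2: Gradient step.
x_raw = -3.1311 - 0.05*-3.7866 = -2.9418
y_raw = 2.8625 - 0.05*44.8 = 0.6225
Step 3: Project onto [0, 5].
x_proj = clip(-2.9418) = 0.0
y_proj = clip(0.6225) = 0.6225
Step 4: Evaluate f.
f(0.0, 0.6225) = 2.4776


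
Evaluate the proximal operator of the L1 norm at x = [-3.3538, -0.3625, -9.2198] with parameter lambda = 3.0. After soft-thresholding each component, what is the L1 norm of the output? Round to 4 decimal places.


Soft-thresholding with lambda = 3.0:
prox(-3.3538) = sign(-3.3538)*max(|-3.3538| - 3.0, 0) = -0.3538
prox(-0.3625) = sign(-0.3625)*max(|-0.3625| - 3.0, 0) = 0.0
prox(-9.2198) = sign(-9.2198)*max(|-9.2198| - 3.0, 0) = -6.2198
prox(x) = [-0.3538, 0.0, -6.2198]
||prox(x)||_1 = 0.3538 + 0.0 + 6.2198 = 6.5736


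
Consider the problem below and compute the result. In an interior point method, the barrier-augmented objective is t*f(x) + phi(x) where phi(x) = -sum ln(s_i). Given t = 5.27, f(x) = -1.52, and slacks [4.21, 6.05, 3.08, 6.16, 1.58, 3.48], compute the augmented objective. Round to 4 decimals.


Step 1: Compute log-barrier.
ln values: [1.4375, 1.8001, 1.1249, 1.8181, 0.4574, 1.247]
phi = -(1.4375 + 1.8001 + 1.1249 + 1.8181 + 0.4574 + 1.247) = -7.885
Step 2: Compute augmented objective.
t*f(x) = 5.27*-1.52 = -8.0104
Total = -8.0104 - 7.885 = -15.8954


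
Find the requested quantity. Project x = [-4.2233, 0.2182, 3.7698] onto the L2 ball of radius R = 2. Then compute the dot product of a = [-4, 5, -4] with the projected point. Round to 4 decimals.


Step 1: Compute ||x|| (intermediates to 6 decimals).
||x|| = sqrt((-4.2233)^2 + 0.2182^2 + 3.7698^2) = 5.665268
Step 2: Project.
Since ||x|| > R, scale = R/||x|| = 2/5.665268 = 0.353028, proj(x) = scale * x
proj(x) = [-1.490943, 0.077031, 1.330845]
Step 3: Dot product.
a^T * proj(x) = -4*(-1.490943) + 5*0.077031 - 4*1.330845 = 1.0255


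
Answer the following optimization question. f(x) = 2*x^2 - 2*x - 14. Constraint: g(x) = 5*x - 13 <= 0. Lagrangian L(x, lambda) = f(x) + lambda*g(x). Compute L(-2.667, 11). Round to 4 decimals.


Step 1: Evaluate f(x).
f(-2.667) = 2*(-2.667)^2 - 2*(-2.667) - 14 = 5.5598
Step 2: Evaluate g(x).
g(-2.667) = 5*-2.667 - 13 = -26.335
Step 3: Compute Lagrangian.
L = 5.5598 + 11*-26.335 = -284.1252


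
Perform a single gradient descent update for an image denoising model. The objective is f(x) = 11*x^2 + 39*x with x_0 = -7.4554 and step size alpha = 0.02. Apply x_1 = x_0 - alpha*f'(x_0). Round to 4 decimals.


We compute the gradient at x_0 and apply the update.
f'(x) = 22*x + 39
f'(-7.4554) = 22*-7.4554 + 39 = -125.0188
x_1 = -7.4554 - 0.02*-125.0188 = -4.955


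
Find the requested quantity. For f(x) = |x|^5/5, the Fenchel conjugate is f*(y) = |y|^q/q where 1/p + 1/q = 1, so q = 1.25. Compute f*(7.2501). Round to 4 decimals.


The conjugate exponent q satisfies 1/p + 1/q = 1.
p = 5, so q = 5/(5 - 1) = 1.25
|y|^q = 7.2501^1.25 = 11.8968
f*(7.2501) = 11.8968 / 1.25 = 9.5174


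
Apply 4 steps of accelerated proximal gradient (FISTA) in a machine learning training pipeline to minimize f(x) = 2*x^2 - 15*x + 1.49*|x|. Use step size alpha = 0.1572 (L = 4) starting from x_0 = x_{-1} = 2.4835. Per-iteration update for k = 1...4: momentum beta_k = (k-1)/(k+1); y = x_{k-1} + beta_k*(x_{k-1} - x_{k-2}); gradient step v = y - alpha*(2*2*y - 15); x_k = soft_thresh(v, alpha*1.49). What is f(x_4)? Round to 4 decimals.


FISTA on f(x) = 2*x^2 - 15*x + 1.49*|x|
L = 4, alpha = 0.1572
Iteration 1: beta = 0.0, y = 2.4835 + 0.0*(2.4835 - 2.4835) = 2.4835
  grad(y) = -5.066, v = y - alpha*grad = 3.2799
  prox(v) = soft_thresh(3.2799, 0.2342) = 3.0456
Iteration 2: beta = 0.3333, y = 3.0456 + 0.3333*(3.0456 - 2.4835) = 3.233
  grad(y) = -2.0679, v = y - alpha*grad = 3.5581
  prox(v) = soft_thresh(3.5581, 0.2342) = 3.3239
Iteration 3: beta = 0.5, y = 3.3239 + 0.5*(3.3239 - 3.0456) = 3.463
  grad(y) = -1.1481, v = y - alpha*grad = 3.6435
  prox(v) = soft_thresh(3.6435, 0.2342) = 3.4092
Iteration 4: beta = 0.6, y = 3.4092 + 0.6*(3.4092 - 3.3239) = 3.4604
  grad(y) = -1.1582, v = y - alpha*grad = 3.6425
  prox(v) = soft_thresh(3.6425, 0.2342) = 3.4083
f(x_4) = 2*3.4083^2 - 15*3.4083 + 1.49*|3.4083| = -22.8131


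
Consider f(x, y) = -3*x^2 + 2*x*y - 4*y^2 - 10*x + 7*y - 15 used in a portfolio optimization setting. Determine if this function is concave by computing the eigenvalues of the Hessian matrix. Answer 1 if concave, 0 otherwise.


The Hessian of f(x,y) = -3*x^2 + 2*x*y - 4*y^2 - 10*x + 7*y - 15 is:
H = [[-6, 2], [2, -8]]
Trace = -6 - 8 = -14
Determinant = -6*-8 - (2)^2 = 44
Discriminant = (-14)^2 - 4*44 = 20.0
Eigenvalues: lambda_1 = -9.2361, lambda_2 = -4.7639
The function is concave.

1


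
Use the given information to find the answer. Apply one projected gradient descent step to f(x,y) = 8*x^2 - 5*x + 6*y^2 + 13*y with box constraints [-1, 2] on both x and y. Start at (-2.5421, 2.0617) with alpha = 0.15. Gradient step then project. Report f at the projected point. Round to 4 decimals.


Step 1: Compute gradient at (-2.5421, 2.0617).
grad_x = 2*8*-2.5421 - 5 = -45.6736
grad_y = 2*6*2.0617 + 13 = 37.7404
Step 2: Gradient step.
x_raw = -2.5421 - 0.15*-45.6736 = 4.3089
y_raw = 2.0617 - 0.15*37.7404 = -3.5994
Step 3: Project onto [-1, 2].
x_proj = clip(4.3089) = 2.0
y_proj = clip(-3.5994) = -1.0
Step 4: Evaluate f.
f(2.0, -1.0) = 15.0


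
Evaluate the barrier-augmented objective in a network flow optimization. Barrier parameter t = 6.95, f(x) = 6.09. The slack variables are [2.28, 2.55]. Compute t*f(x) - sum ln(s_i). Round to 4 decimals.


Step 1: Compute log-barrier.
ln values: [0.8242, 0.9361]
phi = -(0.8242 + 0.9361) = -1.7603
Step 2: Compute augmented objective.
t*f(x) = 6.95*6.09 = 42.3255
Total = 42.3255 - 1.7603 = 40.5652


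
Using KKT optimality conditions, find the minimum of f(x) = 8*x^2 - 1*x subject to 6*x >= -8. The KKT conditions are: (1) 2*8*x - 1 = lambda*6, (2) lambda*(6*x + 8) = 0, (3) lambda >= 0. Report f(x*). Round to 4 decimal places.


Step 1: Try lambda = 0 (constraint inactive).
Stationarity: 2*8*x - 1 = 0
x* = 1/(2*8) = 0.0625
Check constraint: 6*0.0625 = 0.375 >= -8 -- satisfied.
Step 2: Compute optimal value.
f(x*) = 8*0.0625^2 - 1*0.0625 = -0.0313


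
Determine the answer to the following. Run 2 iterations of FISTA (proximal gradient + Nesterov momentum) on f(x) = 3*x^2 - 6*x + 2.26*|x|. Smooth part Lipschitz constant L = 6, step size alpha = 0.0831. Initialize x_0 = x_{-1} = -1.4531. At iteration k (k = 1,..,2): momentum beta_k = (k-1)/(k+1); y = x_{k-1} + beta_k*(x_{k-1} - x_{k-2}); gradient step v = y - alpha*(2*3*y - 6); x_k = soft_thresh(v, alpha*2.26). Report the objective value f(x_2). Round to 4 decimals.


FISTA on f(x) = 3*x^2 - 6*x + 2.26*|x|
L = 6, alpha = 0.0831
Iteration 1: beta = 0.0, y = -1.4531 + 0.0*(-1.4531 + 1.4531) = -1.4531
  grad(y) = -14.7186, v = y - alpha*grad = -0.23
  prox(v) = soft_thresh(-0.23, 0.1878) = -0.0422
Iteration 2: beta = 0.3333, y = -0.0422 + 0.3333*(-0.0422 + 1.4531) = 0.4281
  grad(y) = -3.4312, v = y - alpha*grad = 0.7133
  prox(v) = soft_thresh(0.7133, 0.1878) = 0.5255
f(x_2) = 3*0.5255^2 - 6*0.5255 + 2.26*|0.5255| = -1.1369


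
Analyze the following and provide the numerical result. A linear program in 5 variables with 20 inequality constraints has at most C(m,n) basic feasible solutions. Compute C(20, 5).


Each vertex corresponds to some choice of n active constraints out of m, so the number of vertices is at most C(m, n) = m! / (n!(m-n)!).
m = 20, n = 5
Numerator: 20 * 19 * 18 * 17 * 16
Denominator: 5! = 120
C(20, 5) = 15504


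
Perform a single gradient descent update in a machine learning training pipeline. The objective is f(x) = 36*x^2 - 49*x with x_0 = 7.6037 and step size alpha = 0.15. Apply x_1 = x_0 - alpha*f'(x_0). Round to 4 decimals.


We compute the gradient at x_0 and apply the update.
f'(x) = 72*x - 49
f'(7.6037) = 72*7.6037 - 49 = 498.4664
x_1 = 7.6037 - 0.15*498.4664 = -67.1663


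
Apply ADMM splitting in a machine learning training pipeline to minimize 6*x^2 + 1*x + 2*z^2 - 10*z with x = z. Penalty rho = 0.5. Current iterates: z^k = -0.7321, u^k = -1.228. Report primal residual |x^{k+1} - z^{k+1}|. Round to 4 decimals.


ADMM iteration with rho = 0.5, z^k = -0.7321, u^k = -1.228
Step 1: x-update.
Minimize 6*x^2 + 1*x + (0.5/2)*(x + 0.7321 - 1.228)^2
FOC: (2*6 + 0.5)*x = -1 + 0.5*(-0.7321 + 1.228)
x^{k+1} = -0.0602
Step 2: z-update.
Minimize 2*z^2 - 10*z + (0.5/2)*(-0.0602 - z - 1.228)^2
FOC: (2*2 + 0.5)*z = 10 + 0.5*(-0.0602 - 1.228)
z^{k+1} = 2.0791
Step 3: u-update.
u^{k+1} = -1.228 - 0.0602 - 2.0791 = -3.3673
Step 4: Primal residual = |-0.0602 - 2.0791| = 2.1393
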